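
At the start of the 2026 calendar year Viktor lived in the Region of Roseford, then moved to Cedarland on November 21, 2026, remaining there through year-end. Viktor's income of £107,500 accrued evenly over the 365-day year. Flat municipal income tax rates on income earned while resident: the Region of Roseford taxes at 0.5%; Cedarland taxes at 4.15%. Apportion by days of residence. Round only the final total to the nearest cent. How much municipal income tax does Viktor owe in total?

£978.25

The Region of Roseford, January 1 – November 20, 2026: 324 days → £107,500 × 0.5% × 324/365 = £477.1233
Cedarland, November 21 – December 31, 2026: 41 days → £107,500 × 4.15% × 41/365 = £501.1267
Total = £978.2500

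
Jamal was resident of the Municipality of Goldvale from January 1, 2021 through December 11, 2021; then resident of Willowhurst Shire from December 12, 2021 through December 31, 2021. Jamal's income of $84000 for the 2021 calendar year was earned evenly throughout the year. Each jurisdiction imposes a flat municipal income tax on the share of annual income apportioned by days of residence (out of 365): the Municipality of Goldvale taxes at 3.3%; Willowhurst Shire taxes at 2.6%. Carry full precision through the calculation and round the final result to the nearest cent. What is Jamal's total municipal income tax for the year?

$2739.78

The Municipality of Goldvale, January 1 – December 11, 2021: 345 days → $84000 × 3.3% × 345/365 = $2620.1096
Willowhurst Shire, December 12 – December 31, 2021: 20 days → $84000 × 2.6% × 20/365 = $119.6712
Total = $2739.7808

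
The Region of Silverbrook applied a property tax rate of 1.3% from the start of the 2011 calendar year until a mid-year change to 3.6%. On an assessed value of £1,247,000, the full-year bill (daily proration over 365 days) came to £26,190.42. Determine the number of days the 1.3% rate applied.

Let d = days at the first rate; then 365 − d days at the second rate.
£1,247,000 × [1.3%·d + 3.6%·(365−d)] / 365 = £26,190.42
Solving gives d = 238, so the new rate took effect on 27 August 2011.

238 days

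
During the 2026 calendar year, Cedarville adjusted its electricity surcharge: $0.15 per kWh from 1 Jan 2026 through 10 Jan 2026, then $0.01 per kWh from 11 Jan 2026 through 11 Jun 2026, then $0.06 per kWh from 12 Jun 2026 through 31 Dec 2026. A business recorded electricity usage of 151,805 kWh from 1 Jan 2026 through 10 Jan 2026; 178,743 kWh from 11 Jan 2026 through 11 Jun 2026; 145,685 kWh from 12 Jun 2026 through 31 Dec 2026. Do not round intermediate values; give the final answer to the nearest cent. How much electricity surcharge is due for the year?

$33,299.28

1 Jan – 10 Jan 2026: 151,805 kWh at $0.15/kWh → $22,770.75
11 Jan – 11 Jun 2026: 178,743 kWh at $0.01/kWh → $1,787.43
12 Jun – 31 Dec 2026: 145,685 kWh at $0.06/kWh → $8,741.10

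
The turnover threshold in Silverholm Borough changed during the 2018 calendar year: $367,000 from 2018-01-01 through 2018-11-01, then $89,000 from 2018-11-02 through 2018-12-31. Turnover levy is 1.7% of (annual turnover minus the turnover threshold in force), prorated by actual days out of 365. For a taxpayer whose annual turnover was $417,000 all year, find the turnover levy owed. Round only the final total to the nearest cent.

2018-01-01 to 2018-11-01: 305 days, exemption $367,000 → ($417,000 − $367,000) × 1.7% × 305/365 = $710.2740
2018-11-02 to 2018-12-31: 60 days, exemption $89,000 → ($417,000 − $89,000) × 1.7% × 60/365 = $916.6027
Total = $1,626.8767

$1,626.88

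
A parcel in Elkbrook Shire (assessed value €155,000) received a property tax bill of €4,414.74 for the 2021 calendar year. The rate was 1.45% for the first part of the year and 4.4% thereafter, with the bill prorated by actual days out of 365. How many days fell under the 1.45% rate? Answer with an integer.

Let d = days at the first rate; then 365 − d days at the second rate.
€155,000 × [1.45%·d + 4.4%·(365−d)] / 365 = €4,414.74
Solving gives d = 192, so the new rate took effect on 12 Jul 2021.

192 days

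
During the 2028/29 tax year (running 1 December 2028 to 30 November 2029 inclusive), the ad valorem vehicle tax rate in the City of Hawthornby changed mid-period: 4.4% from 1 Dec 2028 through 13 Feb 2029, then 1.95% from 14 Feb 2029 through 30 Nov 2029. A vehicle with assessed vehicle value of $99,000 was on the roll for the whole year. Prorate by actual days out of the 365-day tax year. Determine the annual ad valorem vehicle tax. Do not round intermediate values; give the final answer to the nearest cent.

$2,428.89

1 Dec 2028 – 13 Feb 2029: 75 days at 4.4% → $99,000 × 4.4% × 75/365 = $895.0685
14 Feb – 30 Nov 2029: 290 days at 1.95% → $99,000 × 1.95% × 290/365 = $1,533.8219
Total = $2,428.8904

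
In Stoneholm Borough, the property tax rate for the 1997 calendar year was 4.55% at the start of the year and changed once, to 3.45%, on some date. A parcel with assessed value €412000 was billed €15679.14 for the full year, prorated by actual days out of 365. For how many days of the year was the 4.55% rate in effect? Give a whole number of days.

118 days

Let d = days at the first rate; then 365 − d days at the second rate.
€412000 × [4.55%·d + 3.45%·(365−d)] / 365 = €15679.14
Solving gives d = 118, so the new rate took effect on 29 Apr 1997.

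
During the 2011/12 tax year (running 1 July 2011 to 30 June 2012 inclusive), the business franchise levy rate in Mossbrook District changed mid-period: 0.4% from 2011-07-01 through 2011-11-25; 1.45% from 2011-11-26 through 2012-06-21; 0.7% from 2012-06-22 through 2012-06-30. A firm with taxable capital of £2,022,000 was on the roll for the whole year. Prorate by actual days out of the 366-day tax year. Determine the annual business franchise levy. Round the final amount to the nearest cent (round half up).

2011-07-01 to 2011-11-25: 148 days at 0.4% → £2,022,000 × 0.4% × 148/366 = £3,270.5574
2011-11-26 to 2012-06-21: 209 days at 1.45% → £2,022,000 × 1.45% × 209/366 = £16,742.2705
2012-06-22 to 2012-06-30: 9 days at 0.7% → £2,022,000 × 0.7% × 9/366 = £348.0492
Total = £20,360.8770

£20,360.88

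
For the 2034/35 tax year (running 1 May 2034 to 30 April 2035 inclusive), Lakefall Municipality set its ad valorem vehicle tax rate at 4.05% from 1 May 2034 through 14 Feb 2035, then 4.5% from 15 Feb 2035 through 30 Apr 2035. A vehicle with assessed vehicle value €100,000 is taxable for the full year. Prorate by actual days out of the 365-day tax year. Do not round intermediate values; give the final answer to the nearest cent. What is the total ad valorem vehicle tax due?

1 May 2034 – 14 Feb 2035: 290 days at 4.05% → €100,000 × 4.05% × 290/365 = €3,217.8082
15 Feb – 30 Apr 2035: 75 days at 4.5% → €100,000 × 4.5% × 75/365 = €924.6575
Total = €4,142.4658

€4,142.47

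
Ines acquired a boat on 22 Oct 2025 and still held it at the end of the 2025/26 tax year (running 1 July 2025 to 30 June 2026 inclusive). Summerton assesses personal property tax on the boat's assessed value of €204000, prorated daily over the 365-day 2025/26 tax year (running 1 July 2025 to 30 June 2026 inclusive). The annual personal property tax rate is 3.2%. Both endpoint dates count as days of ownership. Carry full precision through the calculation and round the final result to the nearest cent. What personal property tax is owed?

€4507.00

Days held (22 Oct 2025 – 30 Jun 2026): 252 out of 365
Tax = €204000 × 3.2% × 252/365 = €4507.0027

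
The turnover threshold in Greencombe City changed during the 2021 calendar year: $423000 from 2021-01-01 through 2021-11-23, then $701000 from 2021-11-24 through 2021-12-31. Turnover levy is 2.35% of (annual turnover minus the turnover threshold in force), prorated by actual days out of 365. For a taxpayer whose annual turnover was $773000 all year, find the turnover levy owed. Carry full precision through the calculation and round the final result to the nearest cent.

$7544.85

2021-01-01 to 2021-11-23: 327 days, exemption $423000 → ($773000 − $423000) × 2.35% × 327/365 = $7368.6986
2021-11-24 to 2021-12-31: 38 days, exemption $701000 → ($773000 − $701000) × 2.35% × 38/365 = $176.1534
Total = $7544.8521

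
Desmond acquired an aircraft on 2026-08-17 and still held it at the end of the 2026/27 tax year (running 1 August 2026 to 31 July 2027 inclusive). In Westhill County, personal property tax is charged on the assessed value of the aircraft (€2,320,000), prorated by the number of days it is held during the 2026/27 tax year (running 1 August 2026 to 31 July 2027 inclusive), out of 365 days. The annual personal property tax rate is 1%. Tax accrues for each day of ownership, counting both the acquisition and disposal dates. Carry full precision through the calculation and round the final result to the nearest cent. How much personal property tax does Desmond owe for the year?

€22,183.01

Days held (2026-08-17 to 2027-07-31): 349 out of 365
Tax = €2,320,000 × 1% × 349/365 = €22,183.0137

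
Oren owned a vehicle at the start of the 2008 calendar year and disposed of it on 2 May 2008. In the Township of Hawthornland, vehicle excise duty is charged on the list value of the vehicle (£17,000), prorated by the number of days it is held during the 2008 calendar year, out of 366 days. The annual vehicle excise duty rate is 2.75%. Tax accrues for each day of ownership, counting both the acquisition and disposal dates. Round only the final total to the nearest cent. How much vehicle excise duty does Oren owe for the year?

£157.11

Days held (1 January – 2 May 2008): 123 out of 366
Tax = £17,000 × 2.75% × 123/366 = £157.1107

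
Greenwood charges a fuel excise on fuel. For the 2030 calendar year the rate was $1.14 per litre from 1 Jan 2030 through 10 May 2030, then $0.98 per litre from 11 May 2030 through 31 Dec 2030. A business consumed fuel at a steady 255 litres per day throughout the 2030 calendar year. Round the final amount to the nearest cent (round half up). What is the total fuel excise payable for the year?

1 Jan – 10 May 2030: 130 days × 255 litres/day = 33,150 litres at $1.14/litre → $37,791.00
11 May – 31 Dec 2030: 235 days × 255 litres/day = 59,925 litres at $0.98/litre → $58,726.50

$96,517.50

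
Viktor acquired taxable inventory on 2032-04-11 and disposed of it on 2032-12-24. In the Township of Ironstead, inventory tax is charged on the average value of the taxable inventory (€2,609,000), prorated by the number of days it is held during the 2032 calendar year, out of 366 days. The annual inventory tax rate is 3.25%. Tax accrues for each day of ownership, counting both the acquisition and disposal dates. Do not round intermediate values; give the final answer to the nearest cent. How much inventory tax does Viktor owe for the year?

Days held (2032-04-11 to 2032-12-24): 258 out of 366
Tax = €2,609,000 × 3.25% × 258/366 = €59,771.7623

€59,771.76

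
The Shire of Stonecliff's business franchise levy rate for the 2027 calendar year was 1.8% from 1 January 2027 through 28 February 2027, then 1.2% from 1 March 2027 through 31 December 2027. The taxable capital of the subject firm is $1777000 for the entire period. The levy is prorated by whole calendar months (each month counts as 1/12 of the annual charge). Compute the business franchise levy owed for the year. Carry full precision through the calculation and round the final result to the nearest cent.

$23101.00

1 January – 28 February 2027: 2 months at 1.8% → $1777000 × 1.8% × 2/12 = $5331.0000
1 March – 31 December 2027: 10 months at 1.2% → $1777000 × 1.2% × 10/12 = $17770.0000
Total = $23101.0000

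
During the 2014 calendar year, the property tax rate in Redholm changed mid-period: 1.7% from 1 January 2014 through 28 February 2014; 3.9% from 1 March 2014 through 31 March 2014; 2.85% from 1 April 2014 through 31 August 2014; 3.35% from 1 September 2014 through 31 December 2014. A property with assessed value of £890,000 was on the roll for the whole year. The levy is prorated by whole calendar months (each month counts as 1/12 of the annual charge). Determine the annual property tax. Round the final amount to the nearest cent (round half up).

1 January – 28 February 2014: 2 months at 1.7% → £890,000 × 1.7% × 2/12 = £2,521.6667
1 March – 31 March 2014: 1 month at 3.9% → £890,000 × 3.9% × 1/12 = £2,892.5000
1 April – 31 August 2014: 5 months at 2.85% → £890,000 × 2.85% × 5/12 = £10,568.7500
1 September – 31 December 2014: 4 months at 3.35% → £890,000 × 3.35% × 4/12 = £9,938.3333
Total = £25,921.2500

£25,921.25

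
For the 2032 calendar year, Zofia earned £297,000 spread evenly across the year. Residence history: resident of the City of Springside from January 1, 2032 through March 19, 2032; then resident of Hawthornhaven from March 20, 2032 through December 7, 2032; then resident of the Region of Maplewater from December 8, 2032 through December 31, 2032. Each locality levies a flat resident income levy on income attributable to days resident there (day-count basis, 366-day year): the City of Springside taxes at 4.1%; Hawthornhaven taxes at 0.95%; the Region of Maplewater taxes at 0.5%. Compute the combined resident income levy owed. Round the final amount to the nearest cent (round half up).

The City of Springside, January 1 – March 19, 2032: 79 days → £297,000 × 4.1% × 79/366 = £2,628.3689
Hawthornhaven, March 20 – December 7, 2032: 263 days → £297,000 × 0.95% × 263/366 = £2,027.4713
The Region of Maplewater, December 8 – December 31, 2032: 24 days → £297,000 × 0.5% × 24/366 = £97.3770
Total = £4,753.2172

£4,753.22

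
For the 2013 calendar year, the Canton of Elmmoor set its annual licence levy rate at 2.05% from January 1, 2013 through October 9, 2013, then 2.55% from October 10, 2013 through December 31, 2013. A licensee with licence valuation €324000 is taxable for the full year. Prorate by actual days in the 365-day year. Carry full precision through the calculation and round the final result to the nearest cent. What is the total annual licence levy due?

€7010.38

January 1 – October 9, 2013: 282 days at 2.05% → €324000 × 2.05% × 282/365 = €5131.6274
October 10 – December 31, 2013: 83 days at 2.55% → €324000 × 2.55% × 83/365 = €1878.7562
Total = €7010.3836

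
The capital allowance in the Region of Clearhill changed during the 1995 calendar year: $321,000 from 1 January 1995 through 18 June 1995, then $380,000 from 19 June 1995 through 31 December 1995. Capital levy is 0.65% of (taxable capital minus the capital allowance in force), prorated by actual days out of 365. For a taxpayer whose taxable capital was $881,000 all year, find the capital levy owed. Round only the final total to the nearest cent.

$3,434.07

1 January – 18 June 1995: 169 days, exemption $321,000 → ($881,000 − $321,000) × 0.65% × 169/365 = $1,685.3699
19 June – 31 December 1995: 196 days, exemption $380,000 → ($881,000 − $380,000) × 0.65% × 196/365 = $1,748.6959
Total = $3,434.0658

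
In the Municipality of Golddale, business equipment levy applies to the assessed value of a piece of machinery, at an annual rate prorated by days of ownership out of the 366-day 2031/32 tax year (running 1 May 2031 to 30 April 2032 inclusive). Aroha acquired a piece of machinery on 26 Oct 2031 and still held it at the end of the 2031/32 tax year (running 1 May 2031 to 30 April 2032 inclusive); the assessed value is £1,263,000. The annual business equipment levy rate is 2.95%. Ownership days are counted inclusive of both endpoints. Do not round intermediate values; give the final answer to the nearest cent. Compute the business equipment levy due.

Days held (26 Oct 2031 – 30 Apr 2032): 188 out of 366
Tax = £1,263,000 × 2.95% × 188/366 = £19,138.2459

£19,138.25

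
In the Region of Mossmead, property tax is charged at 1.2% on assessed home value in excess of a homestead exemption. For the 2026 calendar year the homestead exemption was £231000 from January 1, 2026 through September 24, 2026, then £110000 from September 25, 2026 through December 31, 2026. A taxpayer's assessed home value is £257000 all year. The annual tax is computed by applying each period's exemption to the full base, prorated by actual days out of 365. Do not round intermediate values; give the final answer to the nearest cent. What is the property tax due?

£701.85

January 1 – September 24, 2026: 267 days, exemption £231000 → (£257000 − £231000) × 1.2% × 267/365 = £228.2301
September 25 – December 31, 2026: 98 days, exemption £110000 → (£257000 − £110000) × 1.2% × 98/365 = £473.6219
Total = £701.8521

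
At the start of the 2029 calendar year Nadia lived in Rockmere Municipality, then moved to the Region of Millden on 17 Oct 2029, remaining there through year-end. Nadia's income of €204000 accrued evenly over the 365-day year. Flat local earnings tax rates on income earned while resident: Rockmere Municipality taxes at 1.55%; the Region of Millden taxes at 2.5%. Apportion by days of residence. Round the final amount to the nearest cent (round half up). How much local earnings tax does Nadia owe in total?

Rockmere Municipality, 1 Jan – 16 Oct 2029: 289 days → €204000 × 1.55% × 289/365 = €2503.6110
The Region of Millden, 17 Oct – 31 Dec 2029: 76 days → €204000 × 2.5% × 76/365 = €1061.9178
Total = €3565.5288

€3565.53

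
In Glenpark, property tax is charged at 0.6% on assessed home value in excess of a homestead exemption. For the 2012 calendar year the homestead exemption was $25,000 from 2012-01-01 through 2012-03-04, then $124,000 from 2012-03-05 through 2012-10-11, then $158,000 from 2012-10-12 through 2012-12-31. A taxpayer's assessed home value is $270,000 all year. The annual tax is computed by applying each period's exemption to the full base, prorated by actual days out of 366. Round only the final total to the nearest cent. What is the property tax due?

2012-01-01 to 2012-03-04: 64 days, exemption $25,000 → ($270,000 − $25,000) × 0.6% × 64/366 = $257.0492
2012-03-05 to 2012-10-11: 221 days, exemption $124,000 → ($270,000 − $124,000) × 0.6% × 221/366 = $528.9508
2012-10-12 to 2012-12-31: 81 days, exemption $158,000 → ($270,000 − $158,000) × 0.6% × 81/366 = $148.7213
Total = $934.7213

$934.72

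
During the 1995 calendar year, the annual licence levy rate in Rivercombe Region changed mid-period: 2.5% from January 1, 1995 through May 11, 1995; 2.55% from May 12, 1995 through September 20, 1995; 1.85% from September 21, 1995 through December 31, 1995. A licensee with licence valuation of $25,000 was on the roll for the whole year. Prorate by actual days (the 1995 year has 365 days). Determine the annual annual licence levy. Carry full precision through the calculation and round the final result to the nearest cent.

$584.11

January 1 – May 11, 1995: 131 days at 2.5% → $25,000 × 2.5% × 131/365 = $224.3151
May 12 – September 20, 1995: 132 days at 2.55% → $25,000 × 2.55% × 132/365 = $230.5479
September 21 – December 31, 1995: 102 days at 1.85% → $25,000 × 1.85% × 102/365 = $129.2466
Total = $584.1096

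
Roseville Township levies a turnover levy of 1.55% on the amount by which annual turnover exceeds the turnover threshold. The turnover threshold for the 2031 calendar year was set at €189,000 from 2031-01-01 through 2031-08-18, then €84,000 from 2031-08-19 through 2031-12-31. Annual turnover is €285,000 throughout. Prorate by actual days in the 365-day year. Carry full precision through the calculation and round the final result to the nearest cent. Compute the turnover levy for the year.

2031-01-01 to 2031-08-18: 230 days, exemption €189,000 → (€285,000 − €189,000) × 1.55% × 230/365 = €937.6438
2031-08-19 to 2031-12-31: 135 days, exemption €84,000 → (€285,000 − €84,000) × 1.55% × 135/365 = €1,152.3082
Total = €2,089.9521

€2,089.95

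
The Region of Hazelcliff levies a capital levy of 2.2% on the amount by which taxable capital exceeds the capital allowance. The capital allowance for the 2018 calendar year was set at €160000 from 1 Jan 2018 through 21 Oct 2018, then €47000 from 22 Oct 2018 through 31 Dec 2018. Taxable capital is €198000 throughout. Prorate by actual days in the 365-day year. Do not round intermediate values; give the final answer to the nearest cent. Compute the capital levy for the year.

1 Jan – 21 Oct 2018: 294 days, exemption €160000 → (€198000 − €160000) × 2.2% × 294/365 = €673.3808
22 Oct – 31 Dec 2018: 71 days, exemption €47000 → (€198000 − €47000) × 2.2% × 71/365 = €646.1973
Total = €1319.5781

€1319.58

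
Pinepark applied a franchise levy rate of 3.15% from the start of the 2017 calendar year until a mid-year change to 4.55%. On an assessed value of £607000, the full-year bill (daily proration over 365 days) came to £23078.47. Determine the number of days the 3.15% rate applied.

Let d = days at the first rate; then 365 − d days at the second rate.
£607000 × [3.15%·d + 4.55%·(365−d)] / 365 = £23078.47
Solving gives d = 195, so the new rate took effect on 15 July 2017.

195 days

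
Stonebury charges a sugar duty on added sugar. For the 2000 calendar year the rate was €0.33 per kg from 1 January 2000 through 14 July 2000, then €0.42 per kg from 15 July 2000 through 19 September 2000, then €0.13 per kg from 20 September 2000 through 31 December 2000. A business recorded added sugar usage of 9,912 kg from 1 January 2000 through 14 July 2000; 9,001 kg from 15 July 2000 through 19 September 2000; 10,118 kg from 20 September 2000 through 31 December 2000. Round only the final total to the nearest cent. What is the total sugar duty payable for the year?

€8366.72

1 January – 14 July 2000: 9,912 kg at €0.33/kg → €3270.96
15 July – 19 September 2000: 9,001 kg at €0.42/kg → €3780.42
20 September – 31 December 2000: 10,118 kg at €0.13/kg → €1315.34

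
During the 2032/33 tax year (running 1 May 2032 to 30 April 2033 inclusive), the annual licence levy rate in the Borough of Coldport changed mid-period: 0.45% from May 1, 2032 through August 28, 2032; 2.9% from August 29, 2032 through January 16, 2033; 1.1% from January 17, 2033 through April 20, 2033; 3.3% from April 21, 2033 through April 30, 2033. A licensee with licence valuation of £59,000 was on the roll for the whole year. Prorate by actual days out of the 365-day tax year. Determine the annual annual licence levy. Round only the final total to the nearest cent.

£968.73

May 1 – August 28, 2032: 120 days at 0.45% → £59,000 × 0.45% × 120/365 = £87.2877
August 29, 2032 – January 16, 2033: 141 days at 2.9% → £59,000 × 2.9% × 141/365 = £660.9616
January 17 – April 20, 2033: 94 days at 1.1% → £59,000 × 1.1% × 94/365 = £167.1397
April 21 – April 30, 2033: 10 days at 3.3% → £59,000 × 3.3% × 10/365 = £53.3425
Total = £968.7315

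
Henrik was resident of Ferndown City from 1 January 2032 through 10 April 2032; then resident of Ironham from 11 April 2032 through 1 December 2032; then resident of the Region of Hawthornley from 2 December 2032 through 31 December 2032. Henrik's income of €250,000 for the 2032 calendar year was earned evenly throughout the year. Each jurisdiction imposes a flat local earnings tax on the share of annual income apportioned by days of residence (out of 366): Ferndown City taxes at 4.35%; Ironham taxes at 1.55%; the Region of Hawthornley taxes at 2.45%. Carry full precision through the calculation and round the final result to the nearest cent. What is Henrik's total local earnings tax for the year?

Ferndown City, 1 January – 10 April 2032: 101 days → €250,000 × 4.35% × 101/366 = €3,001.0246
Ironham, 11 April – 1 December 2032: 235 days → €250,000 × 1.55% × 235/366 = €2,488.0464
The Region of Hawthornley, 2 December – 31 December 2032: 30 days → €250,000 × 2.45% × 30/366 = €502.0492
Total = €5,991.1202

€5,991.12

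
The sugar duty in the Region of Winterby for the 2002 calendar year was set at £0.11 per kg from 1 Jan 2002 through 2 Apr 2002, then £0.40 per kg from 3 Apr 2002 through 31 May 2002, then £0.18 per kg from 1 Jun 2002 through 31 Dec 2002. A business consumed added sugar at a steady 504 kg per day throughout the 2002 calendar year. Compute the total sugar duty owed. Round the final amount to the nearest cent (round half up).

£36408.96

1 Jan – 2 Apr 2002: 92 days × 504 kg/day = 46,368 kg at £0.11/kg → £5100.48
3 Apr – 31 May 2002: 59 days × 504 kg/day = 29,736 kg at £0.40/kg → £11894.40
1 Jun – 31 Dec 2002: 214 days × 504 kg/day = 107,856 kg at £0.18/kg → £19414.08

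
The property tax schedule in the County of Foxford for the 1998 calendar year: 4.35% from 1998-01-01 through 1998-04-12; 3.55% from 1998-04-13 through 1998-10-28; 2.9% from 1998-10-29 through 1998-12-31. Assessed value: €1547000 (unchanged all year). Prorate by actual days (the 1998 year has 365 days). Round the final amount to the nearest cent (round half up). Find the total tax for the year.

€56613.84

1998-01-01 to 1998-04-12: 102 days at 4.35% → €1547000 × 4.35% × 102/365 = €18805.5863
1998-04-13 to 1998-10-28: 199 days at 3.55% → €1547000 × 3.55% × 199/365 = €29941.8671
1998-10-29 to 1998-12-31: 64 days at 2.9% → €1547000 × 2.9% × 64/365 = €7866.3890
Total = €56613.8425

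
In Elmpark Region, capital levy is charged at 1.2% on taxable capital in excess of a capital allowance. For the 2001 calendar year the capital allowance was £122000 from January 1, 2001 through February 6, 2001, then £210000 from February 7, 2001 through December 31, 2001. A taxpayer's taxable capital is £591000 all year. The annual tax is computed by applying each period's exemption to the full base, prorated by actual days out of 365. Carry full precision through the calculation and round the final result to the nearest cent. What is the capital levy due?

January 1 – February 6, 2001: 37 days, exemption £122000 → (£591000 − £122000) × 1.2% × 37/365 = £570.5096
February 7 – December 31, 2001: 328 days, exemption £210000 → (£591000 − £210000) × 1.2% × 328/365 = £4108.5370
Total = £4679.0466

£4679.05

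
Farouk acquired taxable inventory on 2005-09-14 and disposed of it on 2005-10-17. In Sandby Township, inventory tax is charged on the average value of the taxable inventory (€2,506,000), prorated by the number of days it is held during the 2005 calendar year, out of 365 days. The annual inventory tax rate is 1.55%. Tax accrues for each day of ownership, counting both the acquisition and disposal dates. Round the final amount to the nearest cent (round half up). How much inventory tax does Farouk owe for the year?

€3,618.25

Days held (2005-09-14 to 2005-10-17): 34 out of 365
Tax = €2,506,000 × 1.55% × 34/365 = €3,618.2521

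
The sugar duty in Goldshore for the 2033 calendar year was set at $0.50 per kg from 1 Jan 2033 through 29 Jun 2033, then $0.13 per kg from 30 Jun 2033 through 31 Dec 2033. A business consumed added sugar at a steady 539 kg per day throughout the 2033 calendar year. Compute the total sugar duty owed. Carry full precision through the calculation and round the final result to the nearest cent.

1 Jan – 29 Jun 2033: 180 days × 539 kg/day = 97,020 kg at $0.50/kg → $48,510.00
30 Jun – 31 Dec 2033: 185 days × 539 kg/day = 99,715 kg at $0.13/kg → $12,962.95

$61,472.95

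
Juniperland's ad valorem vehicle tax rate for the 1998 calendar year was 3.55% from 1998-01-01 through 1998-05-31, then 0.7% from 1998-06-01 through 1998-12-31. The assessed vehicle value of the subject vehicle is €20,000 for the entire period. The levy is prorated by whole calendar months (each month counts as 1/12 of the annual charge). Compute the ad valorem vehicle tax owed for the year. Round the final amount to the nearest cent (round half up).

€377.50

1998-01-01 to 1998-05-31: 5 months at 3.55% → €20,000 × 3.55% × 5/12 = €295.8333
1998-06-01 to 1998-12-31: 7 months at 0.7% → €20,000 × 0.7% × 7/12 = €81.6667
Total = €377.5000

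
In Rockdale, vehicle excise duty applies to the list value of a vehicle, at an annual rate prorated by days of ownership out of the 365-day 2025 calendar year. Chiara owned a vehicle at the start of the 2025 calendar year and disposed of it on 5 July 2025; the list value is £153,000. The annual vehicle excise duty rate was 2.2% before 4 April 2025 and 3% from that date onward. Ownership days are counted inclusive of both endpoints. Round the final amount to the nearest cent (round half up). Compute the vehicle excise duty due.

1 January – 3 April 2025: 93 days at 2.2% → £153,000 × 2.2% × 93/365 = £857.6384
4 April – 5 July 2025: 93 days at 3% → £153,000 × 3% × 93/365 = £1,169.5068
Total = £2,027.1452

£2,027.15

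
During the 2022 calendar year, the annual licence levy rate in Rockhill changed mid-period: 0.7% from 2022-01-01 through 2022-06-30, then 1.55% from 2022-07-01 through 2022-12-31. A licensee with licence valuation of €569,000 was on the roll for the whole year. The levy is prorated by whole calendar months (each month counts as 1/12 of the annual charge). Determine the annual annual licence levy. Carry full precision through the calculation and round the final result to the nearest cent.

€6,401.25

2022-01-01 to 2022-06-30: 6 months at 0.7% → €569,000 × 0.7% × 6/12 = €1,991.5000
2022-07-01 to 2022-12-31: 6 months at 1.55% → €569,000 × 1.55% × 6/12 = €4,409.7500
Total = €6,401.2500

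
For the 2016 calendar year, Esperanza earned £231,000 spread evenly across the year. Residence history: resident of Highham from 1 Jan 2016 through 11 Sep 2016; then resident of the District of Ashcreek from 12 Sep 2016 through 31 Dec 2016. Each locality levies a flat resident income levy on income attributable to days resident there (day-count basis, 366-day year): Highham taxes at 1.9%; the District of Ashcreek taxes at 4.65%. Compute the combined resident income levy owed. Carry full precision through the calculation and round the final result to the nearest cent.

Highham, 1 Jan – 11 Sep 2016: 255 days → £231,000 × 1.9% × 255/366 = £3,057.9098
The District of Ashcreek, 12 Sep – 31 Dec 2016: 111 days → £231,000 × 4.65% × 111/366 = £3,257.6680
Total = £6,315.5779

£6,315.58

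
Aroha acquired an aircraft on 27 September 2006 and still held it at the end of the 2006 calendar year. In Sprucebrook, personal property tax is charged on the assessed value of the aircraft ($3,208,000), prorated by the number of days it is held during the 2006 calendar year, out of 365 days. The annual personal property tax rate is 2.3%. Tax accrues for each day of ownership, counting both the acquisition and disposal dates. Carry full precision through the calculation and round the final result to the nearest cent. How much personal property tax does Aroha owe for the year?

Days held (27 September – 31 December 2006): 96 out of 365
Tax = $3,208,000 × 2.3% × 96/365 = $19,406.2027

$19,406.20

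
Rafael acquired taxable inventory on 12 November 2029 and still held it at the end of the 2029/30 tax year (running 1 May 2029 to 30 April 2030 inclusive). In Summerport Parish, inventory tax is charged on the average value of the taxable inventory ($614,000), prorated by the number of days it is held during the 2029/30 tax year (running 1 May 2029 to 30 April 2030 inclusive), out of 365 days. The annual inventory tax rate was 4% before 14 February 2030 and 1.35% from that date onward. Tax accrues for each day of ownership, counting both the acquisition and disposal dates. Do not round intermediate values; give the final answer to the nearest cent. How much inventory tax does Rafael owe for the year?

$8,050.97

12 November 2029 – 13 February 2030: 94 days at 4% → $614,000 × 4% × 94/365 = $6,325.0411
14 February – 30 April 2030: 76 days at 1.35% → $614,000 × 1.35% × 76/365 = $1,725.9288
Total = $8,050.9699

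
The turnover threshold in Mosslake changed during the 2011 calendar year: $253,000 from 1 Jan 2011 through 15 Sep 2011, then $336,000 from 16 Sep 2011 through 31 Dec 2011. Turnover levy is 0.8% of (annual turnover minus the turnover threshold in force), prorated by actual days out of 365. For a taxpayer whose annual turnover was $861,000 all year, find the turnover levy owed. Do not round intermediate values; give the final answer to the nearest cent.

$4,669.35

1 Jan – 15 Sep 2011: 258 days, exemption $253,000 → ($861,000 − $253,000) × 0.8% × 258/365 = $3,438.1151
16 Sep – 31 Dec 2011: 107 days, exemption $336,000 → ($861,000 − $336,000) × 0.8% × 107/365 = $1,231.2329
Total = $4,669.3479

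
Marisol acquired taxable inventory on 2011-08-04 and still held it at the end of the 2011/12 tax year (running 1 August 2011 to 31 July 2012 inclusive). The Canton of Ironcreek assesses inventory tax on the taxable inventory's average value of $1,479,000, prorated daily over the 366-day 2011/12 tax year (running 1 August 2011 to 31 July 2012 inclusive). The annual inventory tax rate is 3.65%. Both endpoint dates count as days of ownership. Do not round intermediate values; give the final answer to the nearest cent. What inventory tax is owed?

$53,541.01

Days held (2011-08-04 to 2012-07-31): 363 out of 366
Tax = $1,479,000 × 3.65% × 363/366 = $53,541.0123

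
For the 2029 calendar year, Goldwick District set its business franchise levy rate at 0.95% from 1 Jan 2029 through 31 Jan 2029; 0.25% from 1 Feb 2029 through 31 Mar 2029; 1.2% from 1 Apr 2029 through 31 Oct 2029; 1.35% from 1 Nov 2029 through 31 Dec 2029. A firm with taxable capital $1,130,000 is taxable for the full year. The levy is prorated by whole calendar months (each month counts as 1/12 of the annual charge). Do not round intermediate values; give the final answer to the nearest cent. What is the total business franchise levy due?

$11,817.92

1 Jan – 31 Jan 2029: 1 month at 0.95% → $1,130,000 × 0.95% × 1/12 = $894.5833
1 Feb – 31 Mar 2029: 2 months at 0.25% → $1,130,000 × 0.25% × 2/12 = $470.8333
1 Apr – 31 Oct 2029: 7 months at 1.2% → $1,130,000 × 1.2% × 7/12 = $7,910.0000
1 Nov – 31 Dec 2029: 2 months at 1.35% → $1,130,000 × 1.35% × 2/12 = $2,542.5000
Total = $11,817.9167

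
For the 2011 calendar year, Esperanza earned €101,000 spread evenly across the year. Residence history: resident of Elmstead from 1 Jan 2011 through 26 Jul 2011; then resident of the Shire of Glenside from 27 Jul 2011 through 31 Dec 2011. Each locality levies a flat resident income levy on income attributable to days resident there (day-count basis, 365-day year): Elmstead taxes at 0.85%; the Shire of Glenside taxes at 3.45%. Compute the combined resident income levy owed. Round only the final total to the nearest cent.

Elmstead, 1 Jan – 26 Jul 2011: 207 days → €101,000 × 0.85% × 207/365 = €486.8753
The Shire of Glenside, 27 Jul – 31 Dec 2011: 158 days → €101,000 × 3.45% × 158/365 = €1,508.3589
Total = €1,995.2342

€1,995.23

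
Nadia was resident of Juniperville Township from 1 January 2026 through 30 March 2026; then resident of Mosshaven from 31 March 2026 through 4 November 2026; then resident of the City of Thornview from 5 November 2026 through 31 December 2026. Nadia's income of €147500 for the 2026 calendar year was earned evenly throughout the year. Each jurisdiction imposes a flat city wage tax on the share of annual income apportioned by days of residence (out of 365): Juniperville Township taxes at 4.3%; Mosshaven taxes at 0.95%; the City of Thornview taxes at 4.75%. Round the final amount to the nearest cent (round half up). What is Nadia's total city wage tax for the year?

€3481.40

Juniperville Township, 1 January – 30 March 2026: 89 days → €147500 × 4.3% × 89/365 = €1546.5274
Mosshaven, 31 March – 4 November 2026: 219 days → €147500 × 0.95% × 219/365 = €840.7500
The City of Thornview, 5 November – 31 December 2026: 57 days → €147500 × 4.75% × 57/365 = €1094.1267
Total = €3481.4041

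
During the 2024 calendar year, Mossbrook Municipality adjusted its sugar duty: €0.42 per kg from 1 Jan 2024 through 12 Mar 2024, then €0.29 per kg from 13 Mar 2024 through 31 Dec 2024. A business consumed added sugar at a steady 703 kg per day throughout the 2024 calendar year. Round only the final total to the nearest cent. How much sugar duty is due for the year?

€81,196.50

1 Jan – 12 Mar 2024: 72 days × 703 kg/day = 50,616 kg at €0.42/kg → €21,258.72
13 Mar – 31 Dec 2024: 294 days × 703 kg/day = 206,682 kg at €0.29/kg → €59,937.78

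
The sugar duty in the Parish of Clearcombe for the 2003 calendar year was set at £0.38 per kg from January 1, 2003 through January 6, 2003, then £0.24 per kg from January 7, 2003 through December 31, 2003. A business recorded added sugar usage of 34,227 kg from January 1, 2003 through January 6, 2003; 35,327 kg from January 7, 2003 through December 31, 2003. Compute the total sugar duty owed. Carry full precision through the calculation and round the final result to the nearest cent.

January 1 – January 6, 2003: 34,227 kg at £0.38/kg → £13,006.26
January 7 – December 31, 2003: 35,327 kg at £0.24/kg → £8,478.48

£21,484.74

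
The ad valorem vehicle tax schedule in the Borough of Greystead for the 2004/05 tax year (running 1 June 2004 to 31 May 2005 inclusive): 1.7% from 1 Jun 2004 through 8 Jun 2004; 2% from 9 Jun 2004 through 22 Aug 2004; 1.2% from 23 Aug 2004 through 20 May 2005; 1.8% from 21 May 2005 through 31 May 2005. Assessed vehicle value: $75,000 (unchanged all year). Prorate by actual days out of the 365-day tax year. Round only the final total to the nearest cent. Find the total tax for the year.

1 Jun – 8 Jun 2004: 8 days at 1.7% → $75,000 × 1.7% × 8/365 = $27.9452
9 Jun – 22 Aug 2004: 75 days at 2% → $75,000 × 2% × 75/365 = $308.2192
23 Aug 2004 – 20 May 2005: 271 days at 1.2% → $75,000 × 1.2% × 271/365 = $668.2192
21 May – 31 May 2005: 11 days at 1.8% → $75,000 × 1.8% × 11/365 = $40.6849
Total = $1,045.0685

$1,045.07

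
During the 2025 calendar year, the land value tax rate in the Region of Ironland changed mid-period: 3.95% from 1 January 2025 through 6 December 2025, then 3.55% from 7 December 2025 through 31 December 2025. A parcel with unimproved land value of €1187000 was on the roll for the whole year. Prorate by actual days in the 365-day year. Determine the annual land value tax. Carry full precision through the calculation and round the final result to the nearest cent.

1 January – 6 December 2025: 340 days at 3.95% → €1187000 × 3.95% × 340/365 = €43675.0959
7 December – 31 December 2025: 25 days at 3.55% → €1187000 × 3.55% × 25/365 = €2886.1986
Total = €46561.2945

€46561.29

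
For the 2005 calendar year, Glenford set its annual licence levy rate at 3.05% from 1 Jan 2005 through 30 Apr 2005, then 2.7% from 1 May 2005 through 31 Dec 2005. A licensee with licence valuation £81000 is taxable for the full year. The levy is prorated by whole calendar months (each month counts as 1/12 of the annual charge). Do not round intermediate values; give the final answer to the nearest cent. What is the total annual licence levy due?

£2281.50

1 Jan – 30 Apr 2005: 4 months at 3.05% → £81000 × 3.05% × 4/12 = £823.5000
1 May – 31 Dec 2005: 8 months at 2.7% → £81000 × 2.7% × 8/12 = £1458.0000
Total = £2281.5000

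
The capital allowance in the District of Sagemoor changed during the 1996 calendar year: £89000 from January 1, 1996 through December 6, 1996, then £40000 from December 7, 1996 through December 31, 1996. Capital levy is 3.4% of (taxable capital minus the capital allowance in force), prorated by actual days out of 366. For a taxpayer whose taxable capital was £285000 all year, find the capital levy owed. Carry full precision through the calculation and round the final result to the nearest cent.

£6777.80

January 1 – December 6, 1996: 341 days, exemption £89000 → (£285000 − £89000) × 3.4% × 341/366 = £6208.8087
December 7 – December 31, 1996: 25 days, exemption £40000 → (£285000 − £40000) × 3.4% × 25/366 = £568.9891
Total = £6777.7978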